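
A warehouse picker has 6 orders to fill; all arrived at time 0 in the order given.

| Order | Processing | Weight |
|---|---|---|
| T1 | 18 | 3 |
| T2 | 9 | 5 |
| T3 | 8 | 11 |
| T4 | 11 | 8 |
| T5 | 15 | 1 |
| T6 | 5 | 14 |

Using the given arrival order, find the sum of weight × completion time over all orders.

1927

FIFO (arrival order): T1 T2 T3 T4 T5 T6.
T1: finishes 18, weight 3, w·C = 54
T2: finishes 27, weight 5, w·C = 135
T3: finishes 35, weight 11, w·C = 385
T4: finishes 46, weight 8, w·C = 368
T5: finishes 61, weight 1, w·C = 61
T6: finishes 66, weight 14, w·C = 924
Sum = 54+135+385+368+61+924 = 1927.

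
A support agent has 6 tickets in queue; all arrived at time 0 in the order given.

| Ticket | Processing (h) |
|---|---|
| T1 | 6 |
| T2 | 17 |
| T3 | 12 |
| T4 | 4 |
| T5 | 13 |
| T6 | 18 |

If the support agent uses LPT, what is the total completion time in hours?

297

LPT (decreasing processing time): T6 T2 T5 T3 T1 T4.
T6: 0→18
T2: 18→35
T5: 35→48
T3: 48→60
T1: 60→66
T4: 66→70
Sum = 18+35+48+60+66+70 = 297.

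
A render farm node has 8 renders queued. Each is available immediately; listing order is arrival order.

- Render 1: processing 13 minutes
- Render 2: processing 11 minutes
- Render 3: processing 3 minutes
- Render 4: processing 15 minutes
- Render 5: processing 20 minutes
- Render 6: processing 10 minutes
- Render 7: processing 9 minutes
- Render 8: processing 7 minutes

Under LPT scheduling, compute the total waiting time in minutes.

394

LPT (decreasing processing time): Render 5 Render 4 Render 1 Render 2 Render 6 Render 7 Render 8 Render 3.
Render 5: waits 0, runs 0→20
Render 4: waits 20, runs 20→35
Render 1: waits 35, runs 35→48
Render 2: waits 48, runs 48→59
Render 6: waits 59, runs 59→69
Render 7: waits 69, runs 69→78
Render 8: waits 78, runs 78→85
Render 3: waits 85, runs 85→88
Sum = 0+20+35+48+59+69+78+85 = 394.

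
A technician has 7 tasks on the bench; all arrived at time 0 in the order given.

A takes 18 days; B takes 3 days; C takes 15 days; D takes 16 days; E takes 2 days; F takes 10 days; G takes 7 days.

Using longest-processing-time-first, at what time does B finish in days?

69

LPT (decreasing processing time): A D C F G B E.
A: 0→18
D: 18→34
C: 34→49
F: 49→59
G: 59→66
B: 66→69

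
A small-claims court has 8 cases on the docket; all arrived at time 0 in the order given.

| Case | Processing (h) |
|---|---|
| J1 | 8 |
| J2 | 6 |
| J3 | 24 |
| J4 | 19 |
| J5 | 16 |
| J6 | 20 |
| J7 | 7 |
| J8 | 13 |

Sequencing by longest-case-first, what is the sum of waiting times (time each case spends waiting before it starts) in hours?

LPT (decreasing processing time): J3 J6 J4 J5 J8 J1 J7 J2.
J3: waits 0, runs 0→24
J6: waits 24, runs 24→44
J4: waits 44, runs 44→63
J5: waits 63, runs 63→79
J8: waits 79, runs 79→92
J1: waits 92, runs 92→100
J7: waits 100, runs 100→107
J2: waits 107, runs 107→113
Sum = 0+24+44+63+79+92+100+107 = 509.

509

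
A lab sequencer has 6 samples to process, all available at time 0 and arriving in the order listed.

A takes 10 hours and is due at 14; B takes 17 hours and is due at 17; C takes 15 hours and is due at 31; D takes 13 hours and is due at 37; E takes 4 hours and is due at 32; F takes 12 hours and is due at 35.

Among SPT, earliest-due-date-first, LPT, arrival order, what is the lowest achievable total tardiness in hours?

79

SPT (increasing processing time): E A F D C B.
E: 0→4, due 32, tardiness 0
A: 4→14, due 14, tardiness 0
F: 14→26, due 35, tardiness 0
D: 26→39, due 37, tardiness 2
C: 39→54, due 31, tardiness 23
B: 54→71, due 17, tardiness 54
Sum = 0+0+0+2+23+54 = 79.
EDD (increasing due date): A B C E F D.
A: 0→10, due 14, tardiness 0
B: 10→27, due 17, tardiness 10
C: 27→42, due 31, tardiness 11
E: 42→46, due 32, tardiness 14
F: 46→58, due 35, tardiness 23
D: 58→71, due 37, tardiness 34
Sum = 0+10+11+14+23+34 = 92.
LPT (decreasing processing time): B C D F A E.
B: 0→17, due 17, tardiness 0
C: 17→32, due 31, tardiness 1
D: 32→45, due 37, tardiness 8
F: 45→57, due 35, tardiness 22
A: 57→67, due 14, tardiness 53
E: 67→71, due 32, tardiness 39
Sum = 0+1+8+22+53+39 = 123.
FIFO (arrival order): A B C D E F.
A: 0→10, due 14, tardiness 0
B: 10→27, due 17, tardiness 10
C: 27→42, due 31, tardiness 11
D: 42→55, due 37, tardiness 18
E: 55→59, due 32, tardiness 27
F: 59→71, due 35, tardiness 36
Sum = 0+10+11+18+27+36 = 102.
SPT 79, EDD 92, LPT 123, FIFO 102 → minimum 79.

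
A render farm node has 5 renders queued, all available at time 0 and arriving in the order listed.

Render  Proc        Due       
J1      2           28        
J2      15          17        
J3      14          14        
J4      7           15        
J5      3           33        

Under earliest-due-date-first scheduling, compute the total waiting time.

109

EDD (increasing due date): J3 J4 J2 J1 J5.
J3: waits 0, runs 0→14
J4: waits 14, runs 14→21
J2: waits 21, runs 21→36
J1: waits 36, runs 36→38
J5: waits 38, runs 38→41
Sum = 0+14+21+36+38 = 109.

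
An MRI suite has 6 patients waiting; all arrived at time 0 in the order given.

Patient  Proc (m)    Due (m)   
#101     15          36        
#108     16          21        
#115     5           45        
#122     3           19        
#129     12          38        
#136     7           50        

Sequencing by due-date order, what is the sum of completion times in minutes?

EDD (increasing due date): #122 #108 #101 #129 #115 #136.
#122: 0→3
#108: 3→19
#101: 19→34
#129: 34→46
#115: 46→51
#136: 51→58
Sum = 3+19+34+46+51+58 = 211.

211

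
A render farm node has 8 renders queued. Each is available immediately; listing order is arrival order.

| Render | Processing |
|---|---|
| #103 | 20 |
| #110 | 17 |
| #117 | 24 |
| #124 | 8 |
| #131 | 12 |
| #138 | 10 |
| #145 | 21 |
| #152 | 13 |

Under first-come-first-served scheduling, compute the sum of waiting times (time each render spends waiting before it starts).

FIFO (arrival order): #103 #110 #117 #124 #131 #138 #145 #152.
#103: waits 0, runs 0→20
#110: waits 20, runs 20→37
#117: waits 37, runs 37→61
#124: waits 61, runs 61→69
#131: waits 69, runs 69→81
#138: waits 81, runs 81→91
#145: waits 91, runs 91→112
#152: waits 112, runs 112→125
Sum = 0+20+37+61+69+81+91+112 = 471.

471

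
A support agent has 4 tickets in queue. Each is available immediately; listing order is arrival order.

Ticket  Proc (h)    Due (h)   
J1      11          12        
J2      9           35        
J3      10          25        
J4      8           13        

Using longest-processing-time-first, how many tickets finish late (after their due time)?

1

LPT (decreasing processing time): J1 J3 J2 J4.
J1: 0→11, due 12, tardiness 0
J3: 11→21, due 25, tardiness 0
J2: 21→30, due 35, tardiness 0
J4: 30→38, due 13, tardiness 25
Late tickets: 1.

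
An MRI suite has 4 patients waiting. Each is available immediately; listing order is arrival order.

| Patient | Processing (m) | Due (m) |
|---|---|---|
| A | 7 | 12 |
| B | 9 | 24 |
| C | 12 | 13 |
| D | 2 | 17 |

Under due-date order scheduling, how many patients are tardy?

3

EDD (increasing due date): A C D B.
A: 0→7, due 12, tardiness 0
C: 7→19, due 13, tardiness 6
D: 19→21, due 17, tardiness 4
B: 21→30, due 24, tardiness 6
Late patients: 3.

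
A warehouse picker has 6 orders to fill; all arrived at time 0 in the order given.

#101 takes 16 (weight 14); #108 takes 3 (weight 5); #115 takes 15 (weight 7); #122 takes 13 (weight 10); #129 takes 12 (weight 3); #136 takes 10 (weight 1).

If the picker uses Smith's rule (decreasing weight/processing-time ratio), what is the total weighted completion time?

WSPT (decreasing weight/processing-time ratio): #108 #101 #122 #115 #129 #136.
#108: finishes 3, weight 5, w·C = 15
#101: finishes 19, weight 14, w·C = 266
#122: finishes 32, weight 10, w·C = 320
#115: finishes 47, weight 7, w·C = 329
#129: finishes 59, weight 3, w·C = 177
#136: finishes 69, weight 1, w·C = 69
Sum = 15+266+320+329+177+69 = 1176.

1176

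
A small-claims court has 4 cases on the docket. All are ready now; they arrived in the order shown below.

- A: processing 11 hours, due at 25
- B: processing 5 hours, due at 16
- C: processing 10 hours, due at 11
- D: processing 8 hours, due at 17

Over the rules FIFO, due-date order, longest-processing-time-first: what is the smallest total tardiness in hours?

FIFO (arrival order): A B C D.
A: 0→11, due 25, tardiness 0
B: 11→16, due 16, tardiness 0
C: 16→26, due 11, tardiness 15
D: 26→34, due 17, tardiness 17
Sum = 0+0+15+17 = 32.
EDD (increasing due date): C B D A.
C: 0→10, due 11, tardiness 0
B: 10→15, due 16, tardiness 0
D: 15→23, due 17, tardiness 6
A: 23→34, due 25, tardiness 9
Sum = 0+0+6+9 = 15.
LPT (decreasing processing time): A C D B.
A: 0→11, due 25, tardiness 0
C: 11→21, due 11, tardiness 10
D: 21→29, due 17, tardiness 12
B: 29→34, due 16, tardiness 18
Sum = 0+10+12+18 = 40.
FIFO 32, EDD 15, LPT 40 → minimum 15.

15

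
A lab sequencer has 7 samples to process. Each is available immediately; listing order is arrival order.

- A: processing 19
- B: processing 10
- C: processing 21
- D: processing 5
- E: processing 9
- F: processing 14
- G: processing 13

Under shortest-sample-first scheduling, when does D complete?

5

SPT (increasing processing time): D E B G F A C.
D: 0→5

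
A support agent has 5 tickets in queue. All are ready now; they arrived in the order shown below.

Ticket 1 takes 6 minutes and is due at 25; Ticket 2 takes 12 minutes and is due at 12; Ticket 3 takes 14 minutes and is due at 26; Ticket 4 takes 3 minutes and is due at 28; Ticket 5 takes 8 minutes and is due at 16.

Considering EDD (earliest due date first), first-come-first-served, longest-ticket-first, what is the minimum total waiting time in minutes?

91

EDD (increasing due date): Ticket 2 Ticket 5 Ticket 1 Ticket 3 Ticket 4.
Ticket 2: waits 0, runs 0→12
Ticket 5: waits 12, runs 12→20
Ticket 1: waits 20, runs 20→26
Ticket 3: waits 26, runs 26→40
Ticket 4: waits 40, runs 40→43
Sum = 0+12+20+26+40 = 98.
FIFO (arrival order): Ticket 1 Ticket 2 Ticket 3 Ticket 4 Ticket 5.
Ticket 1: waits 0, runs 0→6
Ticket 2: waits 6, runs 6→18
Ticket 3: waits 18, runs 18→32
Ticket 4: waits 32, runs 32→35
Ticket 5: waits 35, runs 35→43
Sum = 0+6+18+32+35 = 91.
LPT (decreasing processing time): Ticket 3 Ticket 2 Ticket 5 Ticket 1 Ticket 4.
Ticket 3: waits 0, runs 0→14
Ticket 2: waits 14, runs 14→26
Ticket 5: waits 26, runs 26→34
Ticket 1: waits 34, runs 34→40
Ticket 4: waits 40, runs 40→43
Sum = 0+14+26+34+40 = 114.
EDD 98, FIFO 91, LPT 114 → minimum 91.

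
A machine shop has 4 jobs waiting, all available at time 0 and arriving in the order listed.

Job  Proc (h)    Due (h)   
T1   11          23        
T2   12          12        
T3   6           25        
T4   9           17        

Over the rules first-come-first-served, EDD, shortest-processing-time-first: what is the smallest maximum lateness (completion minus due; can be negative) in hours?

13

FIFO (arrival order): T1 T2 T3 T4.
T1: 0→11, due 23, lateness -12
T2: 11→23, due 12, lateness 11
T3: 23→29, due 25, lateness 4
T4: 29→38, due 17, lateness 21
Maximum = 21.
EDD (increasing due date): T2 T4 T1 T3.
T2: 0→12, due 12, lateness 0
T4: 12→21, due 17, lateness 4
T1: 21→32, due 23, lateness 9
T3: 32→38, due 25, lateness 13
Maximum = 13.
SPT (increasing processing time): T3 T4 T1 T2.
T3: 0→6, due 25, lateness -19
T4: 6→15, due 17, lateness -2
T1: 15→26, due 23, lateness 3
T2: 26→38, due 12, lateness 26
Maximum = 26.
FIFO 21, EDD 13, SPT 26 → minimum 13.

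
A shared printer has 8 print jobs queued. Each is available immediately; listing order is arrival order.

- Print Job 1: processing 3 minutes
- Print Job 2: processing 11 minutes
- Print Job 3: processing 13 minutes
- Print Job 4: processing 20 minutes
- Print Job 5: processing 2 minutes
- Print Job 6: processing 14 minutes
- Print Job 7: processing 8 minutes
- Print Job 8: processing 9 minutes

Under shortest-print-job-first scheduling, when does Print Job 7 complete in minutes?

SPT (increasing processing time): Print Job 5 Print Job 1 Print Job 7 Print Job 8 Print Job 2 Print Job 3 Print Job 6 Print Job 4.
Print Job 5: 0→2
Print Job 1: 2→5
Print Job 7: 5→13

13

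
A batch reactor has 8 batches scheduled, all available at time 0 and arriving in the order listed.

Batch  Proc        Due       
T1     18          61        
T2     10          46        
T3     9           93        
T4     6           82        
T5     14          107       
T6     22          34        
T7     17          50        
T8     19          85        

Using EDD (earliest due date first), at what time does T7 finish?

49

EDD (increasing due date): T6 T2 T7 T1 T4 T8 T3 T5.
T6: 0→22
T2: 22→32
T7: 32→49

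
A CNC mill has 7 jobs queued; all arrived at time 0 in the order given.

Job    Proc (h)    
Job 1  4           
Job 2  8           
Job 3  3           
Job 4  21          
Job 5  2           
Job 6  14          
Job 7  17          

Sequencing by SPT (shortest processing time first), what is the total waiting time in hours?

112

SPT (increasing processing time): Job 5 Job 3 Job 1 Job 2 Job 6 Job 7 Job 4.
Job 5: waits 0, runs 0→2
Job 3: waits 2, runs 2→5
Job 1: waits 5, runs 5→9
Job 2: waits 9, runs 9→17
Job 6: waits 17, runs 17→31
Job 7: waits 31, runs 31→48
Job 4: waits 48, runs 48→69
Sum = 0+2+5+9+17+31+48 = 112.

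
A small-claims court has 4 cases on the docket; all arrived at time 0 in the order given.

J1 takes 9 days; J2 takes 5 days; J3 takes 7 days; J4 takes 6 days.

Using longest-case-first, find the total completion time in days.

74

LPT (decreasing processing time): J1 J3 J4 J2.
J1: 0→9
J3: 9→16
J4: 16→22
J2: 22→27
Sum = 9+16+22+27 = 74.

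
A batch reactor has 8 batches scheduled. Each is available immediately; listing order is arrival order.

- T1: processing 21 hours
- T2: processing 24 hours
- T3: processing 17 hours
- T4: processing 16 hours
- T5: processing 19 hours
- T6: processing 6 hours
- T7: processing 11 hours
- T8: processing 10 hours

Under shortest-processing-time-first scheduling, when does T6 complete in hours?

6

SPT (increasing processing time): T6 T8 T7 T4 T3 T5 T1 T2.
T6: 0→6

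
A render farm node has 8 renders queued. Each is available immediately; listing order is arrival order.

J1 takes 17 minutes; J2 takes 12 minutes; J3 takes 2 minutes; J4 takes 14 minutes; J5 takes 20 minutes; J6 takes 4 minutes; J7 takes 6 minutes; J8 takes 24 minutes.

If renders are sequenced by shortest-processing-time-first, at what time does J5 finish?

75

SPT (increasing processing time): J3 J6 J7 J2 J4 J1 J5 J8.
J3: 0→2
J6: 2→6
J7: 6→12
J2: 12→24
J4: 24→38
J1: 38→55
J5: 55→75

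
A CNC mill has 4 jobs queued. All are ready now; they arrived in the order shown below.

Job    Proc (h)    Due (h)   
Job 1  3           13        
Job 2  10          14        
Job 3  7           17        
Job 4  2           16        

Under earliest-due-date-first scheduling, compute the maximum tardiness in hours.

EDD (increasing due date): Job 1 Job 2 Job 4 Job 3.
Job 1: 0→3, due 13, tardiness 0
Job 2: 3→13, due 14, tardiness 0
Job 4: 13→15, due 16, tardiness 0
Job 3: 15→22, due 17, tardiness 5
Maximum = 5.

5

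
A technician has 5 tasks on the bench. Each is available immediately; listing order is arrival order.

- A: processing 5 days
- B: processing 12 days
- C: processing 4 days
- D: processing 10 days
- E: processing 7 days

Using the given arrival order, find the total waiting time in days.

74

FIFO (arrival order): A B C D E.
A: waits 0, runs 0→5
B: waits 5, runs 5→17
C: waits 17, runs 17→21
D: waits 21, runs 21→31
E: waits 31, runs 31→38
Sum = 0+5+17+21+31 = 74.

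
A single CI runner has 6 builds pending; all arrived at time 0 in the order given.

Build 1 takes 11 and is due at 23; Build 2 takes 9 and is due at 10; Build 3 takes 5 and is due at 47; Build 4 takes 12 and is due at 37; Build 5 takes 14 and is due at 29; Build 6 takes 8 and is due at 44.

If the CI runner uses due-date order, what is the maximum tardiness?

EDD (increasing due date): Build 2 Build 1 Build 5 Build 4 Build 6 Build 3.
Build 2: 0→9, due 10, tardiness 0
Build 1: 9→20, due 23, tardiness 0
Build 5: 20→34, due 29, tardiness 5
Build 4: 34→46, due 37, tardiness 9
Build 6: 46→54, due 44, tardiness 10
Build 3: 54→59, due 47, tardiness 12
Maximum = 12.

12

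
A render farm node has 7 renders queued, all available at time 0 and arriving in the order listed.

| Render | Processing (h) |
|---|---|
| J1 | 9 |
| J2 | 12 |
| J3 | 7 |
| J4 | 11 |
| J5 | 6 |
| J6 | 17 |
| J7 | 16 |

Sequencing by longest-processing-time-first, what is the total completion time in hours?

366

LPT (decreasing processing time): J6 J7 J2 J4 J1 J3 J5.
J6: 0→17
J7: 17→33
J2: 33→45
J4: 45→56
J1: 56→65
J3: 65→72
J5: 72→78
Sum = 17+33+45+56+65+72+78 = 366.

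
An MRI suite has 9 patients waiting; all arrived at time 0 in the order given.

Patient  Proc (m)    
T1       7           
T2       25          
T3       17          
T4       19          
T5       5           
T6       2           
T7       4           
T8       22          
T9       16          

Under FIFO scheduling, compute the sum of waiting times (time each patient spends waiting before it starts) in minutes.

484

FIFO (arrival order): T1 T2 T3 T4 T5 T6 T7 T8 T9.
T1: waits 0, runs 0→7
T2: waits 7, runs 7→32
T3: waits 32, runs 32→49
T4: waits 49, runs 49→68
T5: waits 68, runs 68→73
T6: waits 73, runs 73→75
T7: waits 75, runs 75→79
T8: waits 79, runs 79→101
T9: waits 101, runs 101→117
Sum = 0+7+32+49+68+73+75+79+101 = 484.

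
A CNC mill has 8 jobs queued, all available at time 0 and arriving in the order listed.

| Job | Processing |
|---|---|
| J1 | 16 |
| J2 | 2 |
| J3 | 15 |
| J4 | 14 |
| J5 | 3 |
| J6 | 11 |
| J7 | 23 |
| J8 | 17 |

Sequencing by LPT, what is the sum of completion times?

LPT (decreasing processing time): J7 J8 J1 J3 J4 J6 J5 J2.
J7: 0→23
J8: 23→40
J1: 40→56
J3: 56→71
J4: 71→85
J6: 85→96
J5: 96→99
J2: 99→101
Sum = 23+40+56+71+85+96+99+101 = 571.

571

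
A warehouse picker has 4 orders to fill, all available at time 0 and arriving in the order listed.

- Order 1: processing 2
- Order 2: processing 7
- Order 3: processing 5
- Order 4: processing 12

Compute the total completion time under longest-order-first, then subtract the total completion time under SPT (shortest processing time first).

32

LPT (decreasing processing time): Order 4 Order 2 Order 3 Order 1.
Order 4: 0→12
Order 2: 12→19
Order 3: 19→24
Order 1: 24→26
Sum = 12+19+24+26 = 81.
SPT (increasing processing time): Order 1 Order 3 Order 2 Order 4.
Order 1: 0→2
Order 3: 2→7
Order 2: 7→14
Order 4: 14→26
Sum = 2+7+14+26 = 49.
Difference = 81 − 49 = 32.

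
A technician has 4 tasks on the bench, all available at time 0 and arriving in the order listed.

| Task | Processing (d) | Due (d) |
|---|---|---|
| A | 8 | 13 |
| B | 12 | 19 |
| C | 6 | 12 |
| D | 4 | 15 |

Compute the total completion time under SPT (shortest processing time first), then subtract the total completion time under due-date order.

SPT (increasing processing time): D C A B.
D: 0→4
C: 4→10
A: 10→18
B: 18→30
Sum = 4+10+18+30 = 62.
EDD (increasing due date): C A D B.
C: 0→6
A: 6→14
D: 14→18
B: 18→30
Sum = 6+14+18+30 = 68.
Difference = 62 − 68 = -6.

-6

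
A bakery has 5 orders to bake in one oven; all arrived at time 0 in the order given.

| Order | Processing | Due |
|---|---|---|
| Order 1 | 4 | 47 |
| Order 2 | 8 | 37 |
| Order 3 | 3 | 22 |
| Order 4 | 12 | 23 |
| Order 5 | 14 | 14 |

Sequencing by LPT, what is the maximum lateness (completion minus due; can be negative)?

LPT (decreasing processing time): Order 5 Order 4 Order 2 Order 1 Order 3.
Order 5: 0→14, due 14, lateness 0
Order 4: 14→26, due 23, lateness 3
Order 2: 26→34, due 37, lateness -3
Order 1: 34→38, due 47, lateness -9
Order 3: 38→41, due 22, lateness 19
Maximum = 19.

19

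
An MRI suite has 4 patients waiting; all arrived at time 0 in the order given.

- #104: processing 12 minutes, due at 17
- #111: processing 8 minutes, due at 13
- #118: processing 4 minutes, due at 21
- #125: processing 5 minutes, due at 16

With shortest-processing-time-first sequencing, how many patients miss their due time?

SPT (increasing processing time): #118 #125 #111 #104.
#118: 0→4, due 21, tardiness 0
#125: 4→9, due 16, tardiness 0
#111: 9→17, due 13, tardiness 4
#104: 17→29, due 17, tardiness 12
Late patients: 2.

2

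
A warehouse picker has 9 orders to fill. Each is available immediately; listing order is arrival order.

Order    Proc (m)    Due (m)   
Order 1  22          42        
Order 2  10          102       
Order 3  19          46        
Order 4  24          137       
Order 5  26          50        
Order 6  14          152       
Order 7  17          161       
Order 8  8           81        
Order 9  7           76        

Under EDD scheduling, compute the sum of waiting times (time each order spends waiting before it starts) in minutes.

624

EDD (increasing due date): Order 1 Order 3 Order 5 Order 9 Order 8 Order 2 Order 4 Order 6 Order 7.
Order 1: waits 0, runs 0→22
Order 3: waits 22, runs 22→41
Order 5: waits 41, runs 41→67
Order 9: waits 67, runs 67→74
Order 8: waits 74, runs 74→82
Order 2: waits 82, runs 82→92
Order 4: waits 92, runs 92→116
Order 6: waits 116, runs 116→130
Order 7: waits 130, runs 130→147
Sum = 0+22+41+67+74+82+92+116+130 = 624.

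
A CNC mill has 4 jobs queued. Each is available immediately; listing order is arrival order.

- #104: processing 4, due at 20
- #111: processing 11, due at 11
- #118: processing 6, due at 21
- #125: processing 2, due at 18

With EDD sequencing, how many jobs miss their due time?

1

EDD (increasing due date): #111 #125 #104 #118.
#111: 0→11, due 11, tardiness 0
#125: 11→13, due 18, tardiness 0
#104: 13→17, due 20, tardiness 0
#118: 17→23, due 21, tardiness 2
Late jobs: 1.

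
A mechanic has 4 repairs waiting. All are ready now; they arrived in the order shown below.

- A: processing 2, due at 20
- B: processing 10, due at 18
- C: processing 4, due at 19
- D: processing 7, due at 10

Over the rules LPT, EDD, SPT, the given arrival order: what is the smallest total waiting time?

LPT (decreasing processing time): B D C A.
B: waits 0, runs 0→10
D: waits 10, runs 10→17
C: waits 17, runs 17→21
A: waits 21, runs 21→23
Sum = 0+10+17+21 = 48.
EDD (increasing due date): D B C A.
D: waits 0, runs 0→7
B: waits 7, runs 7→17
C: waits 17, runs 17→21
A: waits 21, runs 21→23
Sum = 0+7+17+21 = 45.
SPT (increasing processing time): A C D B.
A: waits 0, runs 0→2
C: waits 2, runs 2→6
D: waits 6, runs 6→13
B: waits 13, runs 13→23
Sum = 0+2+6+13 = 21.
FIFO (arrival order): A B C D.
A: waits 0, runs 0→2
B: waits 2, runs 2→12
C: waits 12, runs 12→16
D: waits 16, runs 16→23
Sum = 0+2+12+16 = 30.
LPT 48, EDD 45, SPT 21, FIFO 30 → minimum 21.

21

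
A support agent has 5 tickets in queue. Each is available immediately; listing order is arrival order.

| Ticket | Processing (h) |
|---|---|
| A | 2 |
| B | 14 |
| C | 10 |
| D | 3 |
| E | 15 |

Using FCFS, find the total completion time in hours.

FIFO (arrival order): A B C D E.
A: 0→2
B: 2→16
C: 16→26
D: 26→29
E: 29→44
Sum = 2+16+26+29+44 = 117.

117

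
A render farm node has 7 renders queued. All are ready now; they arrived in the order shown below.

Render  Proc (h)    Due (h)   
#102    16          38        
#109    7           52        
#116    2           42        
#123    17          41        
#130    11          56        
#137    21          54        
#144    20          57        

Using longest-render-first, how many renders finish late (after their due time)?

LPT (decreasing processing time): #137 #144 #123 #102 #130 #109 #116.
#137: 0→21, due 54, tardiness 0
#144: 21→41, due 57, tardiness 0
#123: 41→58, due 41, tardiness 17
#102: 58→74, due 38, tardiness 36
#130: 74→85, due 56, tardiness 29
#109: 85→92, due 52, tardiness 40
#116: 92→94, due 42, tardiness 52
Late renders: 5.

5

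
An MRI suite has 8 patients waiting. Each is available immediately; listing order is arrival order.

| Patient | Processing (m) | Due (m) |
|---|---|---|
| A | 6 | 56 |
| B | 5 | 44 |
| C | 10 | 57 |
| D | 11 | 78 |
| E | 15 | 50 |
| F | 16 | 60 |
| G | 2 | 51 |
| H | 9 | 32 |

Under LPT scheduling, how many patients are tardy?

LPT (decreasing processing time): F E D C H A B G.
F: 0→16, due 60, tardiness 0
E: 16→31, due 50, tardiness 0
D: 31→42, due 78, tardiness 0
C: 42→52, due 57, tardiness 0
H: 52→61, due 32, tardiness 29
A: 61→67, due 56, tardiness 11
B: 67→72, due 44, tardiness 28
G: 72→74, due 51, tardiness 23
Late patients: 4.

4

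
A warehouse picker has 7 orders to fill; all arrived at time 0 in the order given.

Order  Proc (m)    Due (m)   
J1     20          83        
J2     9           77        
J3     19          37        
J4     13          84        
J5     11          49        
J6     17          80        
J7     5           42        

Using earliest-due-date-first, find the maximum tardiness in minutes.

10

EDD (increasing due date): J3 J7 J5 J2 J6 J1 J4.
J3: 0→19, due 37, tardiness 0
J7: 19→24, due 42, tardiness 0
J5: 24→35, due 49, tardiness 0
J2: 35→44, due 77, tardiness 0
J6: 44→61, due 80, tardiness 0
J1: 61→81, due 83, tardiness 0
J4: 81→94, due 84, tardiness 10
Maximum = 10.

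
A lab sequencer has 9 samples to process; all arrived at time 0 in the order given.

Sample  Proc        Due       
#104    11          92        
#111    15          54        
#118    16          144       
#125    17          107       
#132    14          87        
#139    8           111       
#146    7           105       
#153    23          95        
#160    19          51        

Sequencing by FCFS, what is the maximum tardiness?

79

FIFO (arrival order): #104 #111 #118 #125 #132 #139 #146 #153 #160.
#104: 0→11, due 92, tardiness 0
#111: 11→26, due 54, tardiness 0
#118: 26→42, due 144, tardiness 0
#125: 42→59, due 107, tardiness 0
#132: 59→73, due 87, tardiness 0
#139: 73→81, due 111, tardiness 0
#146: 81→88, due 105, tardiness 0
#153: 88→111, due 95, tardiness 16
#160: 111→130, due 51, tardiness 79
Maximum = 79.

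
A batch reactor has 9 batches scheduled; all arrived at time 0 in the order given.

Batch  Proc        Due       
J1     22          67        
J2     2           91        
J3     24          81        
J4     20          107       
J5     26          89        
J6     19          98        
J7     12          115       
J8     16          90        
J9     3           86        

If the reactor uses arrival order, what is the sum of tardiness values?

139

FIFO (arrival order): J1 J2 J3 J4 J5 J6 J7 J8 J9.
J1: 0→22, due 67, tardiness 0
J2: 22→24, due 91, tardiness 0
J3: 24→48, due 81, tardiness 0
J4: 48→68, due 107, tardiness 0
J5: 68→94, due 89, tardiness 5
J6: 94→113, due 98, tardiness 15
J7: 113→125, due 115, tardiness 10
J8: 125→141, due 90, tardiness 51
J9: 141→144, due 86, tardiness 58
Sum = 0+0+0+0+5+15+10+51+58 = 139.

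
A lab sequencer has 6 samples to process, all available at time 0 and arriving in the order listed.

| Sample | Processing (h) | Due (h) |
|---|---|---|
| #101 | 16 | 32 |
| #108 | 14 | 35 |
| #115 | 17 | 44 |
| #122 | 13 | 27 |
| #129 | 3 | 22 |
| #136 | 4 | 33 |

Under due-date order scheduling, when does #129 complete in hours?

EDD (increasing due date): #129 #122 #101 #136 #108 #115.
#129: 0→3

3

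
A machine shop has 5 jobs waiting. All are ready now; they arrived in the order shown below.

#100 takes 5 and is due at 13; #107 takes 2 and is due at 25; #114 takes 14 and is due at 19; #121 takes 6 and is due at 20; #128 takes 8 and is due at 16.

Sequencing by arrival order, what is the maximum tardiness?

FIFO (arrival order): #100 #107 #114 #121 #128.
#100: 0→5, due 13, tardiness 0
#107: 5→7, due 25, tardiness 0
#114: 7→21, due 19, tardiness 2
#121: 21→27, due 20, tardiness 7
#128: 27→35, due 16, tardiness 19
Maximum = 19.

19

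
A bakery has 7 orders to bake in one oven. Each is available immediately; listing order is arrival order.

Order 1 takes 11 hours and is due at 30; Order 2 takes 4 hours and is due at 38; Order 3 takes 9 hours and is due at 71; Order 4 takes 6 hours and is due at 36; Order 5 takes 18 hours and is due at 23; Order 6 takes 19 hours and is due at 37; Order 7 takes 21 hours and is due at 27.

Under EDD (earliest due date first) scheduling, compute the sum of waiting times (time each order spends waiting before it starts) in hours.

317

EDD (increasing due date): Order 5 Order 7 Order 1 Order 4 Order 6 Order 2 Order 3.
Order 5: waits 0, runs 0→18
Order 7: waits 18, runs 18→39
Order 1: waits 39, runs 39→50
Order 4: waits 50, runs 50→56
Order 6: waits 56, runs 56→75
Order 2: waits 75, runs 75→79
Order 3: waits 79, runs 79→88
Sum = 0+18+39+50+56+75+79 = 317.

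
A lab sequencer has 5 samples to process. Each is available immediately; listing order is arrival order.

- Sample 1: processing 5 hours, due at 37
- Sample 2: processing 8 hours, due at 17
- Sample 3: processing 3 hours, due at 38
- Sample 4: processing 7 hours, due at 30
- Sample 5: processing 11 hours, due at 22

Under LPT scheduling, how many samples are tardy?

LPT (decreasing processing time): Sample 5 Sample 2 Sample 4 Sample 1 Sample 3.
Sample 5: 0→11, due 22, tardiness 0
Sample 2: 11→19, due 17, tardiness 2
Sample 4: 19→26, due 30, tardiness 0
Sample 1: 26→31, due 37, tardiness 0
Sample 3: 31→34, due 38, tardiness 0
Late samples: 1.

1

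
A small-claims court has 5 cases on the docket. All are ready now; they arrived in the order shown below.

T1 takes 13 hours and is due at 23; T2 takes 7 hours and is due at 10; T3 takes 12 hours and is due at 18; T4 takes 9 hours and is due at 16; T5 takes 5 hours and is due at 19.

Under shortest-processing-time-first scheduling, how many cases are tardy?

4

SPT (increasing processing time): T5 T2 T4 T3 T1.
T5: 0→5, due 19, tardiness 0
T2: 5→12, due 10, tardiness 2
T4: 12→21, due 16, tardiness 5
T3: 21→33, due 18, tardiness 15
T1: 33→46, due 23, tardiness 23
Late cases: 4.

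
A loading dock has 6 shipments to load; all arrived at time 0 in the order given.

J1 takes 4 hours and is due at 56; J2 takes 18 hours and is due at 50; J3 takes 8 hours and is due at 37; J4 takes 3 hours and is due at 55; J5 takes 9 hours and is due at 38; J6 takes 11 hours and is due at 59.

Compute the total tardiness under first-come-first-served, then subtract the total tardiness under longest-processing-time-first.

-5

FIFO (arrival order): J1 J2 J3 J4 J5 J6.
J1: 0→4, due 56, tardiness 0
J2: 4→22, due 50, tardiness 0
J3: 22→30, due 37, tardiness 0
J4: 30→33, due 55, tardiness 0
J5: 33→42, due 38, tardiness 4
J6: 42→53, due 59, tardiness 0
Sum = 0+0+0+0+4+0 = 4.
LPT (decreasing processing time): J2 J6 J5 J3 J1 J4.
J2: 0→18, due 50, tardiness 0
J6: 18→29, due 59, tardiness 0
J5: 29→38, due 38, tardiness 0
J3: 38→46, due 37, tardiness 9
J1: 46→50, due 56, tardiness 0
J4: 50→53, due 55, tardiness 0
Sum = 0+0+0+9+0+0 = 9.
Difference = 4 − 9 = -5.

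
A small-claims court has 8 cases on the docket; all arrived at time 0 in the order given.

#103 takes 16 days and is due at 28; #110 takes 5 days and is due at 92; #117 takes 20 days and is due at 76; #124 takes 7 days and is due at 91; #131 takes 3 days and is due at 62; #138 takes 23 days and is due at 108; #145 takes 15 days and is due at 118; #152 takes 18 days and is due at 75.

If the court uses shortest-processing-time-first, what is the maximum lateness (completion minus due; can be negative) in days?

SPT (increasing processing time): #131 #110 #124 #145 #103 #152 #117 #138.
#131: 0→3, due 62, lateness -59
#110: 3→8, due 92, lateness -84
#124: 8→15, due 91, lateness -76
#145: 15→30, due 118, lateness -88
#103: 30→46, due 28, lateness 18
#152: 46→64, due 75, lateness -11
#117: 64→84, due 76, lateness 8
#138: 84→107, due 108, lateness -1
Maximum = 18.

18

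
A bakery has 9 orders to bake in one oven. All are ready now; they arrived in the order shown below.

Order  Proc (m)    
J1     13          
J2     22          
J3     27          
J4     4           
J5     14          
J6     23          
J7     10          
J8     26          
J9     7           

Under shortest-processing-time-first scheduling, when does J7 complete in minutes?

SPT (increasing processing time): J4 J9 J7 J1 J5 J2 J6 J8 J3.
J4: 0→4
J9: 4→11
J7: 11→21

21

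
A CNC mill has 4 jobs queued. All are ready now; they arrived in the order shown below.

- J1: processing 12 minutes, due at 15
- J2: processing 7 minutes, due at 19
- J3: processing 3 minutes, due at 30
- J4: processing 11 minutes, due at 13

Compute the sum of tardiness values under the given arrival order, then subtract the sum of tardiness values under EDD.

FIFO (arrival order): J1 J2 J3 J4.
J1: 0→12, due 15, tardiness 0
J2: 12→19, due 19, tardiness 0
J3: 19→22, due 30, tardiness 0
J4: 22→33, due 13, tardiness 20
Sum = 0+0+0+20 = 20.
EDD (increasing due date): J4 J1 J2 J3.
J4: 0→11, due 13, tardiness 0
J1: 11→23, due 15, tardiness 8
J2: 23→30, due 19, tardiness 11
J3: 30→33, due 30, tardiness 3
Sum = 0+8+11+3 = 22.
Difference = 20 − 22 = -2.

-2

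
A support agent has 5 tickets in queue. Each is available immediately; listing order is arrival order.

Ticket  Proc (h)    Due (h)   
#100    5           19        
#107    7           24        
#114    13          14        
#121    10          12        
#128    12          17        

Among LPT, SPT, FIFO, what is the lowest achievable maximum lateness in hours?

LPT (decreasing processing time): #114 #128 #121 #107 #100.
#114: 0→13, due 14, lateness -1
#128: 13→25, due 17, lateness 8
#121: 25→35, due 12, lateness 23
#107: 35→42, due 24, lateness 18
#100: 42→47, due 19, lateness 28
Maximum = 28.
SPT (increasing processing time): #100 #107 #121 #128 #114.
#100: 0→5, due 19, lateness -14
#107: 5→12, due 24, lateness -12
#121: 12→22, due 12, lateness 10
#128: 22→34, due 17, lateness 17
#114: 34→47, due 14, lateness 33
Maximum = 33.
FIFO (arrival order): #100 #107 #114 #121 #128.
#100: 0→5, due 19, lateness -14
#107: 5→12, due 24, lateness -12
#114: 12→25, due 14, lateness 11
#121: 25→35, due 12, lateness 23
#128: 35→47, due 17, lateness 30
Maximum = 30.
LPT 28, SPT 33, FIFO 30 → minimum 28.

28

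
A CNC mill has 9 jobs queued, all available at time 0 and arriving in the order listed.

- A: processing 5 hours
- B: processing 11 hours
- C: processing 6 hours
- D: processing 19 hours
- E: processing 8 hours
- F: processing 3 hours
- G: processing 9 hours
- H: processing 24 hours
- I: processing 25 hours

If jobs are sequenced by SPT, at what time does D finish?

61

SPT (increasing processing time): F A C E G B D H I.
F: 0→3
A: 3→8
C: 8→14
E: 14→22
G: 22→31
B: 31→42
D: 42→61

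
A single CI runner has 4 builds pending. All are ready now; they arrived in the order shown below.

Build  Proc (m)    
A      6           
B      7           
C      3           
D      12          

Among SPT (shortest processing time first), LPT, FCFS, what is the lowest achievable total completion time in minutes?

56

SPT (increasing processing time): C A B D.
C: 0→3
A: 3→9
B: 9→16
D: 16→28
Sum = 3+9+16+28 = 56.
LPT (decreasing processing time): D B A C.
D: 0→12
B: 12→19
A: 19→25
C: 25→28
Sum = 12+19+25+28 = 84.
FIFO (arrival order): A B C D.
A: 0→6
B: 6→13
C: 13→16
D: 16→28
Sum = 6+13+16+28 = 63.
SPT 56, LPT 84, FIFO 63 → minimum 56.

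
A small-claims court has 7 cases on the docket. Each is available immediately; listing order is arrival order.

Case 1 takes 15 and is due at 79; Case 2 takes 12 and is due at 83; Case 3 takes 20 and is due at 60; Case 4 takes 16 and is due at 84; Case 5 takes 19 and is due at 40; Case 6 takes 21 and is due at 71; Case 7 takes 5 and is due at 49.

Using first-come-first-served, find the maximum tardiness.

59

FIFO (arrival order): Case 1 Case 2 Case 3 Case 4 Case 5 Case 6 Case 7.
Case 1: 0→15, due 79, tardiness 0
Case 2: 15→27, due 83, tardiness 0
Case 3: 27→47, due 60, tardiness 0
Case 4: 47→63, due 84, tardiness 0
Case 5: 63→82, due 40, tardiness 42
Case 6: 82→103, due 71, tardiness 32
Case 7: 103→108, due 49, tardiness 59
Maximum = 59.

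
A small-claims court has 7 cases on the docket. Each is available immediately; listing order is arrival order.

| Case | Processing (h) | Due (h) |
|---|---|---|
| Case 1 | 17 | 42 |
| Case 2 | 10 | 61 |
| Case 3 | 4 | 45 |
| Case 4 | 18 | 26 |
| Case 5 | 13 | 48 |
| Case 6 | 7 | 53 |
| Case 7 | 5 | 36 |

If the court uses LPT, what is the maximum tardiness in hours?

34

LPT (decreasing processing time): Case 4 Case 1 Case 5 Case 2 Case 6 Case 7 Case 3.
Case 4: 0→18, due 26, tardiness 0
Case 1: 18→35, due 42, tardiness 0
Case 5: 35→48, due 48, tardiness 0
Case 2: 48→58, due 61, tardiness 0
Case 6: 58→65, due 53, tardiness 12
Case 7: 65→70, due 36, tardiness 34
Case 3: 70→74, due 45, tardiness 29
Maximum = 34.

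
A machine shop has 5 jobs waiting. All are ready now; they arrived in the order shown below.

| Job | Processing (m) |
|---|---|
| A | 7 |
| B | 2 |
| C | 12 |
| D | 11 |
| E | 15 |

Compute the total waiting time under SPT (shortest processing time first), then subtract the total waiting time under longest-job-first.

SPT (increasing processing time): B A D C E.
B: waits 0, runs 0→2
A: waits 2, runs 2→9
D: waits 9, runs 9→20
C: waits 20, runs 20→32
E: waits 32, runs 32→47
Sum = 0+2+9+20+32 = 63.
LPT (decreasing processing time): E C D A B.
E: waits 0, runs 0→15
C: waits 15, runs 15→27
D: waits 27, runs 27→38
A: waits 38, runs 38→45
B: waits 45, runs 45→47
Sum = 0+15+27+38+45 = 125.
Difference = 63 − 125 = -62.

-62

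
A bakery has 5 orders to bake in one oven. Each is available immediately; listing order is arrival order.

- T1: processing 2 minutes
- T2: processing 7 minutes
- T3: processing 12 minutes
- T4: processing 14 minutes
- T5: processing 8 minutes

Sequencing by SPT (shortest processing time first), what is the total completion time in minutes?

SPT (increasing processing time): T1 T2 T5 T3 T4.
T1: 0→2
T2: 2→9
T5: 9→17
T3: 17→29
T4: 29→43
Sum = 2+9+17+29+43 = 100.

100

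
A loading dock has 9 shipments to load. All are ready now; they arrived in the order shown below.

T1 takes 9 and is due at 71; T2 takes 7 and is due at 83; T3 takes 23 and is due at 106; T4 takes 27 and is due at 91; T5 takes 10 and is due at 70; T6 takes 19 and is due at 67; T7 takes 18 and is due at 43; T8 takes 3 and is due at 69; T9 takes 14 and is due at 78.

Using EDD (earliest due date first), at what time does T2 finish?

80

EDD (increasing due date): T7 T6 T8 T5 T1 T9 T2 T4 T3.
T7: 0→18
T6: 18→37
T8: 37→40
T5: 40→50
T1: 50→59
T9: 59→73
T2: 73→80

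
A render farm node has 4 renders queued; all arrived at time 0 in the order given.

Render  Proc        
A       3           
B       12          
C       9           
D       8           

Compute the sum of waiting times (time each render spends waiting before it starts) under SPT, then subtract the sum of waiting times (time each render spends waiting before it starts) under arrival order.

SPT (increasing processing time): A D C B.
A: waits 0, runs 0→3
D: waits 3, runs 3→11
C: waits 11, runs 11→20
B: waits 20, runs 20→32
Sum = 0+3+11+20 = 34.
FIFO (arrival order): A B C D.
A: waits 0, runs 0→3
B: waits 3, runs 3→15
C: waits 15, runs 15→24
D: waits 24, runs 24→32
Sum = 0+3+15+24 = 42.
Difference = 34 − 42 = -8.

-8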